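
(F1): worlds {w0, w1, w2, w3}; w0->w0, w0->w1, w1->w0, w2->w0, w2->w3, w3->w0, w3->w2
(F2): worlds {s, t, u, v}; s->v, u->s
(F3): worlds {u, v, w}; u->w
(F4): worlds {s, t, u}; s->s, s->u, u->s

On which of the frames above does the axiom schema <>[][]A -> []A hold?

This is the axiom for a generalized confluence (Geach) condition; its first-order frame correspondent is forall x forall y forall z ((xRy & xRz) -> exists w (y R^2 w & z = w)).
(F1): fails — w2Rw0, w2Rw3 but no w with w0R²w and w3=w.
(F2): fails — sRv, sRv but no w with vR²w and v=w.
(F3): fails — uRw, uRw but no t with wR²t and w=t.
(F4): condition met.

(F4)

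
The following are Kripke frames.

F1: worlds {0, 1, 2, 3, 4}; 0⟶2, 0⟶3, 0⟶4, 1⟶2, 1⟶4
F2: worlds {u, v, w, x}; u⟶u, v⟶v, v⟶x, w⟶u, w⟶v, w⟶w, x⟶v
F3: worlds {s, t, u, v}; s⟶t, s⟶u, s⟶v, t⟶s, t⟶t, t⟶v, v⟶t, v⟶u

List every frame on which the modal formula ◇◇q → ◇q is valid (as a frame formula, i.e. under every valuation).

Frame correspondent (Sahlqvist): ∀x ∀y ∀z (Rxy ∧ Ryz → Rxz) — i.e. transitivity.
F1: condition met.
F2: fails — Rwv and Rvx but not Rwx.
F3: fails — Rtv and Rvu but not Rtu.

F1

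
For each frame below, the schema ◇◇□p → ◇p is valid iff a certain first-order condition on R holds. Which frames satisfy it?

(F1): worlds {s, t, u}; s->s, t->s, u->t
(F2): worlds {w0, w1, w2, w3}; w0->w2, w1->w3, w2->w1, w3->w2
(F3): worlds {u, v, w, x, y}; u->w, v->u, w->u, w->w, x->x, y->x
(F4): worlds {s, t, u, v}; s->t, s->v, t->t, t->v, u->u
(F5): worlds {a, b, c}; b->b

Frame correspondent (Sahlqvist): ∀x ∀y (xR²y → ∃w (yRw ∧ xRw)) — i.e. a generalized confluence (Geach) condition.
(F1): fails — uR²s but no w with sRw and uRw.
(F2): fails — w0R²w1 but no w with w1Rw and w0Rw.
(F3): holds.
(F4): fails — sR²v but no w with vRw and sRw.
(F5): holds.
Valid on: (F3), (F5).

(F3), (F5)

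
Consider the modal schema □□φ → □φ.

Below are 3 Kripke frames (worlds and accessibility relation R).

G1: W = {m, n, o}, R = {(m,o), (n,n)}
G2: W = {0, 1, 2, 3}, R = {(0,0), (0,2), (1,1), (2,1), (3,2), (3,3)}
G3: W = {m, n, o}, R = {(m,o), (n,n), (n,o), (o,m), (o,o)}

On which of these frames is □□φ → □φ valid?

G2, G3

The schema corresponds to density: ∀x ∀y (Rxy → ∃z (Rxz ∧ Rzy)).
G1: fails — Rmo but no z with Rmz and Rzo.
G2: condition met.
G3: condition met.
Valid on: G2, G3.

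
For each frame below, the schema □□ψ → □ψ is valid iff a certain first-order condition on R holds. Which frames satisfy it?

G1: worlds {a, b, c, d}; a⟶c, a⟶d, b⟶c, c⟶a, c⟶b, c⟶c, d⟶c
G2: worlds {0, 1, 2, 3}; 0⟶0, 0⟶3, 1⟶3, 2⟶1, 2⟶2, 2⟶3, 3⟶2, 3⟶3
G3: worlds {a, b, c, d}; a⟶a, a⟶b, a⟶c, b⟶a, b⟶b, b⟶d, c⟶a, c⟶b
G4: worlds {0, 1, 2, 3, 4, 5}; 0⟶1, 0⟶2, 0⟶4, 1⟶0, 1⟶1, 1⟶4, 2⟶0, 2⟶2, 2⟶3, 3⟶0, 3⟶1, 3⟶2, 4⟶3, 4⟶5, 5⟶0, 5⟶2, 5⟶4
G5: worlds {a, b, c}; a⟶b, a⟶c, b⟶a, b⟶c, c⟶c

G2, G3

Frame correspondent (Sahlqvist): ∀x ∀y (Rxy → ∃z (Rxz ∧ Rzy)) — i.e. density.
G1: fails — Rad but no z with Raz and Rzd.
G2: condition met.
G3: condition met.
G4: fails — R43 but no z with R4z and Rz3.
G5: fails — Rab but no z with Raz and Rzb.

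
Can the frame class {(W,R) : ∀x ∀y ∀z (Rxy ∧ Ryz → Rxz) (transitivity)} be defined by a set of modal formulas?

Yes — defined by □r → □□r

The condition is transitivity. A defining modal formula is □r → □□r.
Suppose □r→□□r is valid. Take Rxy, Ryz and set V(r)={w : Rxw}. Then □r at x, so □□r at x, so □r at y, so r at z, i.e. Rxz.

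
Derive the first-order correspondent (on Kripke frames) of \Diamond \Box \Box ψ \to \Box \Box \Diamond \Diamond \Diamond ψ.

This is a Sahlqvist (Geach-type) schema ◇^1□^2ψ → □^2◇^3ψ.
First-order correspondent: \forall x \forall y \forall z ((xRy \wedge x R^2 z) \to \exists w (y R^2 w \wedge z R^3 w)).

\forall x \forall y \forall z ((xRy \wedge x R^2 z) \to \exists w (y R^2 w \wedge z R^3 w))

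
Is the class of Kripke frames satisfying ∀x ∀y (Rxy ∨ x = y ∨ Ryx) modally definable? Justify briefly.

No

If a class were modally definable it would be closed under disjoint unions (Goldblatt–Thomason).
Take 4 disjoint single-world reflexive frames: each is trivially connected, but their disjoint union has 4 worlds with no edge between distinct components, so it is not connected.
So no modal formula (or set of formulas) defines exactly the connected frames.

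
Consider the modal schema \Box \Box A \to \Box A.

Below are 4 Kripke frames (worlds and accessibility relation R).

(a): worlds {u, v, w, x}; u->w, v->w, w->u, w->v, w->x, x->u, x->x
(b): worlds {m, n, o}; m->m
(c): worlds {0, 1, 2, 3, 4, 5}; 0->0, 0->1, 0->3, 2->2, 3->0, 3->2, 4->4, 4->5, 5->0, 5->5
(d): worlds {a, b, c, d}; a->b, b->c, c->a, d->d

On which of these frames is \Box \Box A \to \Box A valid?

This is the axiom for density; its first-order frame correspondent is \forall x \forall y (Rxy \to \exists z (Rxz \wedge Rzy)).
(a): fails — Ruw but no z with Ruz and Rzw.
(b): satisfies the condition.
(c): satisfies the condition.
(d): fails — Rca but no z with Rcz and Rza.

(b), (c)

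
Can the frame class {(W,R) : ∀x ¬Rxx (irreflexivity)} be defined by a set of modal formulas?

No — not modally definable

If a class were modally definable it would be closed under surjective bounded morphisms (Goldblatt–Thomason).
The 5-cycle (worlds s,t,u,v,w with s→t→u→v→w→s) is irreflexive, and the map sending every world to a single reflexive point • is a surjective bounded morphism (forth: every edge maps to (•,•); back: every world has a successor). So any modal formula valid on the 5-cycle is also valid on the reflexive point, which is not irreflexive.
Hence irreflexivity is not modally definable.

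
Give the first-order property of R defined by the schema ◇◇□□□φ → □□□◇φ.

∀x ∀y ∀z ((xR²y ∧ xR³z) → ∃w (yR³w ∧ zRw))

This is a Sahlqvist (Geach-type) schema ◇^2□^3φ → □^3◇^1φ.
Minimal-valuation argument: fix x; take any y with xR^2y and any z with xR^3z. Set V(φ) to the set of worlds R-reachable from y in exactly 3 steps. Then □^3φ holds at y, so the antecedent holds at x; validity forces ◇^1φ at z, giving a w with zR^1w and yR^3w.
First-order correspondent: ∀x ∀y ∀z ((xR²y ∧ xR³z) → ∃w (yR³w ∧ zRw)).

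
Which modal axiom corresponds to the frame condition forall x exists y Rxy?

□s → ◇s

The condition is seriality. The D schema □s → ◇s defines it.
Suppose □s→◇s is valid. At any x set V(s)=W. Then □s at x, so ◇s at x, so x has a successor.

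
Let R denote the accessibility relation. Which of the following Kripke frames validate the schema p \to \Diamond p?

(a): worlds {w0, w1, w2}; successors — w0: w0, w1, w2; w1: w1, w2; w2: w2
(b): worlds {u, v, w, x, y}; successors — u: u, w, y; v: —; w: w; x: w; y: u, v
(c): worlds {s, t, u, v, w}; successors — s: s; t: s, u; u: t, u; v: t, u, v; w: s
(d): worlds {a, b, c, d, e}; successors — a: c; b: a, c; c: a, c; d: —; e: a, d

The schema corresponds to reflexivity: \forall x Rxx.
(a): condition met.
(b): fails — world v does not see itself.
(c): fails — world t does not see itself.
(d): fails — world a does not see itself.

(a)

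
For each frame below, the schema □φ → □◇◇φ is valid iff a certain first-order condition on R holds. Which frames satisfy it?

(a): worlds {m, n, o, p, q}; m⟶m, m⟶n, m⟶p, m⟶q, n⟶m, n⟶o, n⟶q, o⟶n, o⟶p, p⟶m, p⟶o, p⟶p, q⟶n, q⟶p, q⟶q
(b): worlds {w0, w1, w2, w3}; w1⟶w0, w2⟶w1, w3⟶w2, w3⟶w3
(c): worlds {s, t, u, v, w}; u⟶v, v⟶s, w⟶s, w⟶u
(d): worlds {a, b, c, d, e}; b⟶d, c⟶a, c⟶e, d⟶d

The schema corresponds to a generalized confluence (Geach) condition: ∀x ∀z (xRz → ∃w (xRw ∧ zR²w)).
(a): ✓.
(b): fails — w1Rw0 but no w with w1Rw and w0R²w.
(c): fails — uRv but no w* with uRw* and vR²w*.
(d): fails — cRa but no w with cRw and aR²w.
Valid on: (a).

(a)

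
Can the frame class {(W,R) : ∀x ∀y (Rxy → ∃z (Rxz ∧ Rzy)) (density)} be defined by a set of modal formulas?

Yes: it is density, defined by the C4 schema □□p → □p.
Suppose □□p→□p is valid. Take Rxy and set V(p)={w : xR²w}. Then □□p at x, so □p at x, so p at y, i.e. ∃z(Rxz∧Rzy).

Yes — defined by □□p → □p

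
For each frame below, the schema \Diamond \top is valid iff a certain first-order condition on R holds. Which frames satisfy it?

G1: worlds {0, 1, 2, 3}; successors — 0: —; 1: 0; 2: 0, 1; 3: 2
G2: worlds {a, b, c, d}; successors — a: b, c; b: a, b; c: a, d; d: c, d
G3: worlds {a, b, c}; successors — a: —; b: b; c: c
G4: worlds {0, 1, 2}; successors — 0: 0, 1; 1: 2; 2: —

G2

The schema corresponds to seriality: \forall x \exists y Rxy.
G1: fails — world 0 has no successor.
G2: satisfies the condition.
G3: fails — world a has no successor.
G4: fails — world 2 has no successor.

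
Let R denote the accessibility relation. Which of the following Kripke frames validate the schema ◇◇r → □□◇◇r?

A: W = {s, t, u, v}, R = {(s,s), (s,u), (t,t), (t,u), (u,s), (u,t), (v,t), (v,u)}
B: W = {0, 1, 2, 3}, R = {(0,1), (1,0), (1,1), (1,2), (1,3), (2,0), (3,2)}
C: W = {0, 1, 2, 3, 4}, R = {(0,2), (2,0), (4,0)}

The schema corresponds to a generalized confluence (Geach) condition: ∀x ∀y ∀z ((xR²y ∧ xR²z) → ∃w (y = w ∧ zR²w)).
A: satisfies the condition.
B: fails — 0R²0, 0R²2 but no w with 0=w and 2R²w.
C: satisfies the condition.
Valid on: A, C.

A, C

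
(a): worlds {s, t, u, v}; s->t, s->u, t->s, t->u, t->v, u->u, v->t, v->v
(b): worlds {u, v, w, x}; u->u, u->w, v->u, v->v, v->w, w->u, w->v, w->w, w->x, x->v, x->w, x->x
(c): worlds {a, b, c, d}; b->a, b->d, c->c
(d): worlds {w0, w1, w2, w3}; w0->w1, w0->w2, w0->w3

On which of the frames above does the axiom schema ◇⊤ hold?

The schema corresponds to seriality: ∀x ∃y Rxy.
(a): satisfies the condition.
(b): satisfies the condition.
(c): fails — world a has no successor.
(d): fails — world w1 has no successor.
Valid on: (a), (b).

(a), (b)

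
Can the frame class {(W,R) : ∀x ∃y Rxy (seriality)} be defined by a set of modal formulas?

Yes: it is seriality, defined by the D schema □q → ◇q.
Suppose □q→◇q is valid. At any x set V(q)=W. Then □q at x, so ◇q at x, so x has a successor.

Definable; □q → ◇q defines it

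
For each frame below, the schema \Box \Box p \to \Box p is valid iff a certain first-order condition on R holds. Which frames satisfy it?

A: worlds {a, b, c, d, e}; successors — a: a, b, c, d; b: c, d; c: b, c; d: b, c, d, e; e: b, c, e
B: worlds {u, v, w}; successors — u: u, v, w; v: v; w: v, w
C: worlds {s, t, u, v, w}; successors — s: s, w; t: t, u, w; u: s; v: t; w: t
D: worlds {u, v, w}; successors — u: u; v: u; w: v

A, B, C

This is the axiom for density; its first-order frame correspondent is \forall x \forall y (Rxy \to \exists z (Rxz \wedge Rzy)).
A: condition met.
B: condition met.
C: condition met.
D: fails — Rwv but no z with Rwz and Rzv.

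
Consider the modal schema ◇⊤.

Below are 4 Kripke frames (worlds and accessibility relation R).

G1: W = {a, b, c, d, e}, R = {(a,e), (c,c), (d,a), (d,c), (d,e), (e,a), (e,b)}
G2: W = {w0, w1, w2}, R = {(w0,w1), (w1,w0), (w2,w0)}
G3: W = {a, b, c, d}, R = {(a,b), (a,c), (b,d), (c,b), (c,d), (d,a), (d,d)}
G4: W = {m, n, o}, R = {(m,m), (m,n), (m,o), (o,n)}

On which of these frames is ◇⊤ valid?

G2, G3

This is the axiom for seriality; its first-order frame correspondent is ∀x ∃y Rxy.
G1: fails — world b has no successor.
G2: condition met.
G3: condition met.
G4: fails — world n has no successor.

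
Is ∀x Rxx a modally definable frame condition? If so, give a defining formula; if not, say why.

Yes — defined by □r → r

This is a Sahlqvist condition; the T axiom □r → r defines it.
Suppose □r→r is valid. At any x set V(r)={w : Rxw}. Then □r holds at x, so r holds at x, i.e. Rxx.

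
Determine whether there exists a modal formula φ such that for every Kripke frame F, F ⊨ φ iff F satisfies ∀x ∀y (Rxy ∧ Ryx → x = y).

Not definable by any modal formula

Modal frame validity is preserved under surjective bounded morphisms.
The 4-cycle (worlds a,b,c,d with a→b→c→d→a) is antisymmetric. Sending even-indexed worlds to s and odd-indexed worlds to t is a surjective bounded morphism onto the two-world frame with s↔t, which is not antisymmetric.
So no modal formula (or set of formulas) defines exactly the antisymmetric frames.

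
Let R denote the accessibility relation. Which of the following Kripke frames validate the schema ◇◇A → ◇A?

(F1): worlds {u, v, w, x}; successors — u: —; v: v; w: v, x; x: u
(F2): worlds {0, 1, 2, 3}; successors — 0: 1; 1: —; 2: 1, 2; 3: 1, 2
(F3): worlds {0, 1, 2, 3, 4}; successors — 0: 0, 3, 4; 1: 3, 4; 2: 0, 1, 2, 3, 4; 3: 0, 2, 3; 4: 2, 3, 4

This is the axiom for a generalized confluence (Geach) condition; its first-order frame correspondent is ∀x ∀y (xR²y → ∃w (y = w ∧ xRw)).
(F1): fails — wR²u but no t with u=t and wRt.
(F2): condition met.
(F3): fails — 0R²2 but no w with 2=w and 0Rw.
Valid on: (F2).

(F2)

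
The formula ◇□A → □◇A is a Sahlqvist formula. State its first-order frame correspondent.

Suppose ◇□A→□◇A is valid. Take Rxy, Rxz and set V(A)={w : Ryw}. Then □A at y so ◇□A at x, so □◇A at x, so ◇A at z, giving w with Rzw and Ryw.

convergence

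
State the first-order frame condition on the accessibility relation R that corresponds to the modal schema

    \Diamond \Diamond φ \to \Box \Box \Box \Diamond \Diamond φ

\forall x \forall y \forall z ((x R^2 y \wedge x R^3 z) \to \exists w (y = w \wedge z R^2 w))

This is a Sahlqvist (Geach-type) schema ◇^2□^0φ → □^3◇^2φ.
Minimal-valuation argument: fix x; take any y with xR^2y and any z with xR^3z. Set V(φ) to the set of worlds R-reachable from y in exactly 0 steps. Then □^0φ holds at y, so the antecedent holds at x; validity forces ◇^2φ at z, giving a w with zR^2w and yR^0w.
First-order correspondent: \forall x \forall y \forall z ((x R^2 y \wedge x R^3 z) \to \exists w (y = w \wedge z R^2 w)).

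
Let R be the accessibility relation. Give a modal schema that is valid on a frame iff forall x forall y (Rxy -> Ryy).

□(□ψ → ψ)

A defining formula is □(□ψ → ψ) (the T□ axiom).
Suppose □(□ψ→ψ) is valid. Take Rxy and set V(ψ)={w : Ryw}. Then at y, □ψ holds; since □(□ψ→ψ) at x, □ψ→ψ at y, so ψ at y, i.e. Ryy.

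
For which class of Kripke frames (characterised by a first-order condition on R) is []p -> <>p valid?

seriality: forall x exists y Rxy

This schema is the D axiom.
It corresponds to seriality: forall x exists y Rxy.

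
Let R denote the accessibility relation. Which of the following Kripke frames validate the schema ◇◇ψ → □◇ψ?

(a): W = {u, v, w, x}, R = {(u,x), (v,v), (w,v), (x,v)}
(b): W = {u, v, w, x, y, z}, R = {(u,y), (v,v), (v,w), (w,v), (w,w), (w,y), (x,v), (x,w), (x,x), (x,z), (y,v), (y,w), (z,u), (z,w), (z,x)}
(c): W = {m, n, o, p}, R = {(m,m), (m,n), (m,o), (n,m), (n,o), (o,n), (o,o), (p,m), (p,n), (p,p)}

Frame correspondent (Sahlqvist): ∀x ∀y ∀z ((xR²y ∧ xRz) → ∃w (y = w ∧ zRw)) — i.e. a generalized confluence (Geach) condition.
(a): condition met.
(b): fails — vR²y, vRv but no t with y=t and vRt.
(c): fails — mR²m, mRo but no w with m=w and oRw.

(a)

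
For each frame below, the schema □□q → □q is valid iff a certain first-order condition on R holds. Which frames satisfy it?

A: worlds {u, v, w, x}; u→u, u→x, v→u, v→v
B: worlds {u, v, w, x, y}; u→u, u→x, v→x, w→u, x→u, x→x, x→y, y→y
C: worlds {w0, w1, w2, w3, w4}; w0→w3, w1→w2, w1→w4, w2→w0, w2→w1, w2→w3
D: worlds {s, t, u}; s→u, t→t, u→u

A, B, D

The schema corresponds to density: ∀x ∀y (Rxy → ∃z (Rxz ∧ Rzy)).
A: satisfies the condition.
B: satisfies the condition.
C: fails — Rw1w2 but no z with Rw1z and Rzw2.
D: satisfies the condition.
Valid on: A, B, D.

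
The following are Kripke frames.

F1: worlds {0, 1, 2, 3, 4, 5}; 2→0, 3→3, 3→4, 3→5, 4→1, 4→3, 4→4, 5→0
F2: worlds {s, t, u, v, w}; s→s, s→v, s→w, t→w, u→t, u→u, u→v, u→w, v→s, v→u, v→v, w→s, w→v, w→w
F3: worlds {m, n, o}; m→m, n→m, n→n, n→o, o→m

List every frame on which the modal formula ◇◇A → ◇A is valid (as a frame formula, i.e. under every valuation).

F3

Frame correspondent (Sahlqvist): ∀x ∀y ∀z (Rxy ∧ Ryz → Rxz) — i.e. transitivity.
F1: fails — R34 and R41 but not R31.
F2: fails — Ruv and Rvs but not Rus.
F3: satisfies the condition.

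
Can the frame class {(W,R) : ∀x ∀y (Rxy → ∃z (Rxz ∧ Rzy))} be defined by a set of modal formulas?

The condition is density. A defining modal formula is □□r → □r.

Definable; □□r → □r defines it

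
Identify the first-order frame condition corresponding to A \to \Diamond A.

This is a form of the T axiom.
Its frame correspondent is reflexivity — \forall x Rxx.

reflexivity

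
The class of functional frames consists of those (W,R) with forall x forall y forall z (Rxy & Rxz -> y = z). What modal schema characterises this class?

◇p → □p

The condition is partial functionality. The CD schema ◇p → □p defines it.
Suppose ◇p→□p is valid. Take Rxy, Rxz and set V(p)={y}. Then ◇p at x, so □p at x, so p at z, i.e. z=y.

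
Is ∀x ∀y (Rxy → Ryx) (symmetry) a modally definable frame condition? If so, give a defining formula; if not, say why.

This is a Sahlqvist condition; the B axiom r → □◇r defines it.
Suppose r→□◇r is valid. Take Rxy and set V(r)={x}. Then r at x, so □◇r at x, so ◇r at y, so some z with Ryz has r; z=x, i.e. Ryx.

Definable; r → □◇r defines it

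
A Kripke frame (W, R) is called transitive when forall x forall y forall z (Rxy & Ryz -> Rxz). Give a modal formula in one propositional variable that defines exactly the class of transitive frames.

The condition is transitivity. The 4 schema □s → □□s defines it.
Suppose □s→□□s is valid. Take Rxy, Ryz and set V(s)={w : Rxw}. Then □s at x, so □□s at x, so □s at y, so s at z, i.e. Rxz.

□s → □□s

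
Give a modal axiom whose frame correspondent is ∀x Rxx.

A defining formula is □q → q (the T axiom).

□q → q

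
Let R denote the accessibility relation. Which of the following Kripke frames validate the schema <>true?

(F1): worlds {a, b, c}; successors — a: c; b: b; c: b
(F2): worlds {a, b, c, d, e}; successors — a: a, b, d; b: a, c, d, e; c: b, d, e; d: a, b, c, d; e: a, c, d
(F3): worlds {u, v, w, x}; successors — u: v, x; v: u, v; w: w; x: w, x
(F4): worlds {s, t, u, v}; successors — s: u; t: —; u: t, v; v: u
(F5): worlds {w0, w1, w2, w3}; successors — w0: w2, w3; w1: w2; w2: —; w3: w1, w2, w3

(F1), (F2), (F3)

This is the axiom for seriality; its first-order frame correspondent is forall x exists y Rxy.
(F1): condition met.
(F2): condition met.
(F3): condition met.
(F4): fails — world t has no successor.
(F5): fails — world w2 has no successor.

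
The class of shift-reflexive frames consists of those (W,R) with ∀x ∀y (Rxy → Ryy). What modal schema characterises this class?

□(□q → q)

The condition is shift-reflexivity. The T□ schema □(□q → q) defines it.
Suppose □(□q→q) is valid. Take Rxy and set V(q)={w : Ryw}. Then at y, □q holds; since □(□q→q) at x, □q→q at y, so q at y, i.e. Ryy.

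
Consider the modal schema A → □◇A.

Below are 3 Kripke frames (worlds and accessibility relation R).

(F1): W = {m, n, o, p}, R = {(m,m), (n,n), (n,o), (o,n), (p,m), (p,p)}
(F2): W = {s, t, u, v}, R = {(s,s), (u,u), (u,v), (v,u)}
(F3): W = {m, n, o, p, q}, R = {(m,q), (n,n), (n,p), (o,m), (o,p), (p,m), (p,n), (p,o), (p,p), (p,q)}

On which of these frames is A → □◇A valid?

Frame correspondent (Sahlqvist): ∀x ∀y (Rxy → Ryx) — i.e. symmetry.
(F1): fails — Rpm but not Rmp.
(F2): satisfies the condition.
(F3): fails — Rom but not Rmo.
Valid on: (F2).

(F2)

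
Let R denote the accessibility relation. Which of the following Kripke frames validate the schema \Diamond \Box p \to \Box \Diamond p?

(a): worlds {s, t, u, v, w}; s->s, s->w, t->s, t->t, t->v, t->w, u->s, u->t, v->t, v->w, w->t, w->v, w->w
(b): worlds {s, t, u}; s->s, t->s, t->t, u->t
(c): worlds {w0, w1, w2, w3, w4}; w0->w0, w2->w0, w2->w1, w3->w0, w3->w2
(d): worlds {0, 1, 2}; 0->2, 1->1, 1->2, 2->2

(a), (b), (d)

The schema corresponds to convergence: \forall x \forall y \forall z (Rxy \wedge Rxz \to \exists w (Ryw \wedge Rzw)).
(a): condition met.
(b): condition met.
(c): fails — Rw2w1 and Rw2w1 but w1 and w1 have no common successor.
(d): condition met.
Valid on: (a), (b), (d).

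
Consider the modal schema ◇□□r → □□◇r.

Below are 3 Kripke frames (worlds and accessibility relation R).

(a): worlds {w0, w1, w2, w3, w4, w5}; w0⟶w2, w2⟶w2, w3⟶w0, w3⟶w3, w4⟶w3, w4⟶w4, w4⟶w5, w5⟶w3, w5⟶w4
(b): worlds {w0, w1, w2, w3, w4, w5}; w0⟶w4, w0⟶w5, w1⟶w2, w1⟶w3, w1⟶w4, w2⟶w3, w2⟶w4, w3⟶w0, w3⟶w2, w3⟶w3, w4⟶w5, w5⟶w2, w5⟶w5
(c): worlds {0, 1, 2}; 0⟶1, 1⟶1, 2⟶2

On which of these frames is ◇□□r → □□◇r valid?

The schema corresponds to a generalized confluence (Geach) condition: ∀x ∀y ∀z ((xRy ∧ xR²z) → ∃w (yR²w ∧ zRw)).
(a): fails — w3Rw0, w3R²w3 but no w with w0R²w and w3Rw.
(b): fails — w0Rw4, w0R²w2 but no w with w4R²w and w2Rw.
(c): satisfies the condition.

(c)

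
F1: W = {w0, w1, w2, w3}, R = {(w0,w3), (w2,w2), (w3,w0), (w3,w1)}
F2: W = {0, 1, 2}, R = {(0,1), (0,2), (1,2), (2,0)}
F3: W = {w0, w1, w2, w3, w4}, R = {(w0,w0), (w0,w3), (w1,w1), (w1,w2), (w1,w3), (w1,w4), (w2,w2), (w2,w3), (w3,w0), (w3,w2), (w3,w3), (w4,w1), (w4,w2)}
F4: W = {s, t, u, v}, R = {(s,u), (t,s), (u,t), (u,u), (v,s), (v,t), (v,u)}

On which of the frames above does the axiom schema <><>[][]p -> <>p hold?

F3, F4

The schema corresponds to a generalized confluence (Geach) condition: forall x forall y (x R^2 y -> exists w (y R^2 w & xRw)).
F1: fails — w0R²w0 but no w with w0R²w and w0Rw.
F2: fails — 2R²2 but no w with 2R²w and 2Rw.
F3: satisfies the condition.
F4: satisfies the condition.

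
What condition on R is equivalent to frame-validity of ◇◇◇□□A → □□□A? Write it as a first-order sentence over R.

This is a Sahlqvist (Geach-type) schema ◇^3□^2A → □^3◇^0A.
Minimal-valuation argument: fix x; take any y with xR^3y and any z with xR^3z. Set V(A) to the set of worlds R-reachable from y in exactly 2 steps. Then □^2A holds at y, so the antecedent holds at x; validity forces ◇^0A at z, giving a w with zR^0w and yR^2w.
First-order correspondent: ∀x ∀y ∀z ((xR³y ∧ xR³z) → ∃w (yR²w ∧ z = w)).

∀x ∀y ∀z ((xR³y ∧ xR³z) → ∃w (yR²w ∧ z = w))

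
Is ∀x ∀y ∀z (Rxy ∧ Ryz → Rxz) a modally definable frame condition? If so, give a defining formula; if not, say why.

Yes — defined by □r → □□r

The condition is transitivity. A defining modal formula is □r → □□r.
Suppose □r→□□r is valid. Take Rxy, Ryz and set V(r)={w : Rxw}. Then □r at x, so □□r at x, so □r at y, so r at z, i.e. Rxz.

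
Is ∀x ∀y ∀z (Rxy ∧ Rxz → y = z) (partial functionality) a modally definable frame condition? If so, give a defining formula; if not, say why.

Definable; ◇p → □p defines it

The condition is partial functionality. A defining modal formula is ◇p → □p.
Suppose ◇p→□p is valid. Take Rxy, Rxz and set V(p)={y}. Then ◇p at x, so □p at x, so p at z, i.e. z=y.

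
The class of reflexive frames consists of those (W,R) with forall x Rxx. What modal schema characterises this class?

□s → s

A defining formula is □s → s (the T axiom).
Suppose □s→s is valid. At any x set V(s)={w : Rxw}. Then □s holds at x, so s holds at x, i.e. Rxx.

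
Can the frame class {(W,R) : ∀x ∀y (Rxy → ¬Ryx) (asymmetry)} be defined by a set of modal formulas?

No

If a class were modally definable it would be closed under surjective bounded morphisms (Goldblatt–Thomason).
The 5-cycle (worlds s,t,u,v,w with s→t→u→v→w→s) is asymmetric. Mapping every world to a single reflexive point • is a surjective bounded morphism, and the reflexive point is not asymmetric (R•• but asymmetry requires ¬R••).
So no modal formula (or set of formulas) defines exactly the asymmetric frames.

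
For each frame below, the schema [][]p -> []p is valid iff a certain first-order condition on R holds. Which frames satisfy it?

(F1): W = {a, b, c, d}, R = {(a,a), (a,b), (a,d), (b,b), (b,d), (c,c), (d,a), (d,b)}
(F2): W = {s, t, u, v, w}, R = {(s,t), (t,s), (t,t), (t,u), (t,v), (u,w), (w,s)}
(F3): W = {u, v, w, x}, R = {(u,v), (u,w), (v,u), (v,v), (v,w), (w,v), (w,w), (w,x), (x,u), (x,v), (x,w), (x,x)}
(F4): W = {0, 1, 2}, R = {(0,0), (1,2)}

Frame correspondent (Sahlqvist): forall x forall y (Rxy -> exists z (Rxz & Rzy)) — i.e. density.
(F1): satisfies the condition.
(F2): fails — Ruw but no z with Ruz and Rzw.
(F3): satisfies the condition.
(F4): fails — R12 but no z with R1z and Rz2.

(F1), (F3)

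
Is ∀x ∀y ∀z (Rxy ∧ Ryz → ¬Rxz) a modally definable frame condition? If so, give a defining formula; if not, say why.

Not modally definable

If a class were modally definable it would be closed under surjective bounded morphisms (Goldblatt–Thomason).
The 5-cycle (worlds 0,1,2,3,4 with 0→1→2→3→4→0) is intransitive. Mapping every world to a single reflexive point • is a surjective bounded morphism; the reflexive point is not intransitive (R••∧R•• but R••).
So the class is not modally definable.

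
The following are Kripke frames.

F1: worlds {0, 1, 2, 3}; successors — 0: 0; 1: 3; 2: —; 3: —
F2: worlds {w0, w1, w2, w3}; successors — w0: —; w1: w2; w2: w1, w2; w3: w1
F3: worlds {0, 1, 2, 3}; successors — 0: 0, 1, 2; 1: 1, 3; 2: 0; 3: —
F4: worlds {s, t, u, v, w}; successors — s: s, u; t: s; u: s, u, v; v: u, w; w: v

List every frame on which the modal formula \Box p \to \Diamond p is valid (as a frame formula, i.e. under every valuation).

Frame correspondent (Sahlqvist): \forall x \exists y Rxy — i.e. seriality.
F1: fails — world 2 has no successor.
F2: fails — world w0 has no successor.
F3: fails — world 3 has no successor.
F4: satisfies the condition.

F4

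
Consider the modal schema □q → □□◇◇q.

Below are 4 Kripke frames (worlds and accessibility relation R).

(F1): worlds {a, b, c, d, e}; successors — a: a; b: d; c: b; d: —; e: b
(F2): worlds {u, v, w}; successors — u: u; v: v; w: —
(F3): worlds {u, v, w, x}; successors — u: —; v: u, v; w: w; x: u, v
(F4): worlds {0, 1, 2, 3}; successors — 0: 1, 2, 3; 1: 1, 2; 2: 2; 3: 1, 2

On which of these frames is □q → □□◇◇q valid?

(F2), (F4)

Frame correspondent (Sahlqvist): ∀x ∀z (xR²z → ∃w (xRw ∧ zR²w)) — i.e. a generalized confluence (Geach) condition.
(F1): fails — cR²d but no w with cRw and dR²w.
(F2): condition met.
(F3): fails — vR²u but no t with vRt and uR²t.
(F4): condition met.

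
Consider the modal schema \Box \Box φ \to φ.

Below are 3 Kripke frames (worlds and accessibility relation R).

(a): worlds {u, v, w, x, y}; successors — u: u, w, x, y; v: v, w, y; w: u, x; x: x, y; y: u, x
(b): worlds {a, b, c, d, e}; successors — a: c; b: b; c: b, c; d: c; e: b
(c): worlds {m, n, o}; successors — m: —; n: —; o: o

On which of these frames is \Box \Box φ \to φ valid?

(a)

This is the axiom for a generalized confluence (Geach) condition; its first-order frame correspondent is \forall x \exists w (x R^2 w \wedge x = w).
(a): satisfies the condition.
(b): fails — at a but no w with aR²w and a=w.
(c): fails — at m but no w with mR²w and m=w.
Valid on: (a).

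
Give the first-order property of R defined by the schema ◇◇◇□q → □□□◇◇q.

This is a Sahlqvist (Geach-type) schema ◇^3□^1q → □^3◇^2q.
Minimal-valuation argument: fix x; take any y with xR^3y and any z with xR^3z. Set V(q) to the set of worlds R-reachable from y in exactly 1 step. Then □^1q holds at y, so the antecedent holds at x; validity forces ◇^2q at z, giving a w with zR^2w and yR^1w.
First-order correspondent: ∀x ∀y ∀z ((xR³y ∧ xR³z) → ∃w (yRw ∧ zR²w)).

∀x ∀y ∀z ((xR³y ∧ xR³z) → ∃w (yRw ∧ zR²w))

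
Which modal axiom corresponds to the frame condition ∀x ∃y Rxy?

□p → ◇p

The condition is seriality. The D schema □p → ◇p defines it.
Suppose □p→◇p is valid. At any x set V(p)=W. Then □p at x, so ◇p at x, so x has a successor.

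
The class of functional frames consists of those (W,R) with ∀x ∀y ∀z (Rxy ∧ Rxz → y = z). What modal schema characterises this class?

◇s → □s

This is partial functionality; the standard corresponding axiom is CD: ◇s → □s.
Suppose ◇s→□s is valid. Take Rxy, Rxz and set V(s)={y}. Then ◇s at x, so □s at x, so s at z, i.e. z=y.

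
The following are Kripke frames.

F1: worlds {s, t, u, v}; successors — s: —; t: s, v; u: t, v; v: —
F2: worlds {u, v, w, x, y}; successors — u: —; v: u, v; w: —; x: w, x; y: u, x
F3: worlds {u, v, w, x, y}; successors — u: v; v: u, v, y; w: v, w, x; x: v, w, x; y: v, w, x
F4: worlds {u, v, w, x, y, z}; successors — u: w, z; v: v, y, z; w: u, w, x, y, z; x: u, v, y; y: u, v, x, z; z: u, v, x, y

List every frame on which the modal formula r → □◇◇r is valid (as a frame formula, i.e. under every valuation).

F3, F4

The schema corresponds to a generalized confluence (Geach) condition: ∀x ∀z (xRz → ∃w (x = w ∧ zR²w)).
F1: fails — tRs but no w with t=w and sR²w.
F2: fails — vRu but no t with v=t and uR²t.
F3: satisfies the condition.
F4: satisfies the condition.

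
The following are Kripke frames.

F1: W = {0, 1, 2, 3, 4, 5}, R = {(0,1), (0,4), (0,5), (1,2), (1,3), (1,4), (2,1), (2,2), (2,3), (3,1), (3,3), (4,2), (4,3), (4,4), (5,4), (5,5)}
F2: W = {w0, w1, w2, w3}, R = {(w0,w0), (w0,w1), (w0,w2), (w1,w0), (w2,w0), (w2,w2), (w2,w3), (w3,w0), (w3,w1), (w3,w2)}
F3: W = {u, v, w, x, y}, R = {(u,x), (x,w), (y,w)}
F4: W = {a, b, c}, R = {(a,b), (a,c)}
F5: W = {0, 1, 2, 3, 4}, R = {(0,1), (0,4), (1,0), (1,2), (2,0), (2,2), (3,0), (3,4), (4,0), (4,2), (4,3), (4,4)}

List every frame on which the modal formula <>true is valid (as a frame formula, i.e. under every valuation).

This is the axiom for seriality; its first-order frame correspondent is forall x exists y Rxy.
F1: satisfies the condition.
F2: satisfies the condition.
F3: fails — world v has no successor.
F4: fails — world b has no successor.
F5: satisfies the condition.

F1, F2, F5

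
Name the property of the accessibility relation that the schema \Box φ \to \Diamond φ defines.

This schema is the D axiom.
It corresponds to seriality: \forall x \exists y Rxy.

seriality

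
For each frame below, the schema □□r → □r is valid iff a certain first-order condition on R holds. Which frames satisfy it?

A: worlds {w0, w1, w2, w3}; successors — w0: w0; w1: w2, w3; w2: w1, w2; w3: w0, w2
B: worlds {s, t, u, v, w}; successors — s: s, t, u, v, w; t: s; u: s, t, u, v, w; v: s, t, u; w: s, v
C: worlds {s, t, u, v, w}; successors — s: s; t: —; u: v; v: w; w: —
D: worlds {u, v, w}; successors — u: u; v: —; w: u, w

This is the axiom for density; its first-order frame correspondent is ∀x ∀y (Rxy → ∃z (Rxz ∧ Rzy)).
A: fails — Rw1w3 but no z with Rw1z and Rzw3.
B: condition met.
C: fails — Ruv but no z with Ruz and Rzv.
D: condition met.
Valid on: B, D.

B, D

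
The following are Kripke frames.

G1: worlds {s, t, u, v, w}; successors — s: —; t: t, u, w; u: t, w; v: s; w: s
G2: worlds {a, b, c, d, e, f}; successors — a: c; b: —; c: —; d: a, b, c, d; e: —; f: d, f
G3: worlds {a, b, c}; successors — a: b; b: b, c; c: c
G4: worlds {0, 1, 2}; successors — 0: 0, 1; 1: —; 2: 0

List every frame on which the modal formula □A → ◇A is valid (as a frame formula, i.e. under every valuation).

G3

Frame correspondent (Sahlqvist): ∀x ∃y Rxy — i.e. seriality.
G1: fails — world s has no successor.
G2: fails — world b has no successor.
G3: holds.
G4: fails — world 1 has no successor.
Valid on: G3.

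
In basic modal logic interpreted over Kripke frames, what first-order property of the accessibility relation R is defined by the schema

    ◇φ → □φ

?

partial functionality: ∀x ∀y ∀z (Rxy ∧ Rxz → y = z)

Suppose ◇φ→□φ is valid. Take Rxy, Rxz and set V(φ)={y}. Then ◇φ at x, so □φ at x, so φ at z, i.e. z=y.
The converse is a direct semantic check.
Frame condition: ∀x ∀y ∀z (Rxy ∧ Rxz → y = z).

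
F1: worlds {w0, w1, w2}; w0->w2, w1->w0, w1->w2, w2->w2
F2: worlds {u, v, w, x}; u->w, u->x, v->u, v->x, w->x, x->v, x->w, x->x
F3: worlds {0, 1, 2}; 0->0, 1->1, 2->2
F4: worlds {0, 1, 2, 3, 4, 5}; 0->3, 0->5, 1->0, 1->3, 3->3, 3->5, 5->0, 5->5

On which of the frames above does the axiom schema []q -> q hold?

The schema corresponds to reflexivity: forall x Rxx.
F1: fails — world w0 does not see itself.
F2: fails — world u does not see itself.
F3: satisfies the condition.
F4: fails — world 0 does not see itself.
Valid on: F3.

F3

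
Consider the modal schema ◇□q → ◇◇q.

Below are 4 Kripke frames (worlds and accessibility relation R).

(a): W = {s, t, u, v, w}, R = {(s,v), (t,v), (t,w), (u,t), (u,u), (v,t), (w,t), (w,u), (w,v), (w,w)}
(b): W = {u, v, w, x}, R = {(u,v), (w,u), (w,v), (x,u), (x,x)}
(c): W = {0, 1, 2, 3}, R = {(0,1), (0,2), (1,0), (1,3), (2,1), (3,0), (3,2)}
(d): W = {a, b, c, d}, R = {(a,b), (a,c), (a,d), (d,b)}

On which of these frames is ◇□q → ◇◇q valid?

(a), (c)

The schema corresponds to a generalized confluence (Geach) condition: ∀x ∀y (xRy → ∃w (yRw ∧ xR²w)).
(a): satisfies the condition.
(b): fails — uRv but no t with vRt and uR²t.
(c): satisfies the condition.
(d): fails — aRb but no w with bRw and aR²w.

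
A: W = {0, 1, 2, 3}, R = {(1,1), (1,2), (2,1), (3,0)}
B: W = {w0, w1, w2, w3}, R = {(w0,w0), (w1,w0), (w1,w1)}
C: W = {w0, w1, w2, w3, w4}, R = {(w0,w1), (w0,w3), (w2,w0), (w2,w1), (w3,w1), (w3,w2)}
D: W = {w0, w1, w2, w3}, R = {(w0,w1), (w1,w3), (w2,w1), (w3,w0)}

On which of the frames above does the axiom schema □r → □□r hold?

B

The schema corresponds to transitivity: ∀x ∀y ∀z (Rxy ∧ Ryz → Rxz).
A: fails — R21 and R12 but not R22.
B: holds.
C: fails — Rw3w2 and Rw2w0 but not Rw3w0.
D: fails — Rw0w1 and Rw1w3 but not Rw0w3.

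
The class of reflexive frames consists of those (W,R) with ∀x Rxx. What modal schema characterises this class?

This is reflexivity; the standard corresponding axiom is T: □ψ → ψ.
Suppose □ψ→ψ is valid. At any x set V(ψ)={w : Rxw}. Then □ψ holds at x, so ψ holds at x, i.e. Rxx.

□ψ → ψ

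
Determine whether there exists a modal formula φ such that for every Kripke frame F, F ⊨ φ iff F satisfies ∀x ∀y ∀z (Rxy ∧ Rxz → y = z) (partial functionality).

Yes — defined by ◇p → □p

This is a Sahlqvist condition; the CD axiom ◇p → □p defines it.
Suppose ◇p→□p is valid. Take Rxy, Rxz and set V(p)={y}. Then ◇p at x, so □p at x, so p at z, i.e. z=y.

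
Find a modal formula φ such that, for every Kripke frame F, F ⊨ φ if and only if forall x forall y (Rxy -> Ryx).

ψ → □◇ψ

A defining formula is ψ → □◇ψ (the B axiom).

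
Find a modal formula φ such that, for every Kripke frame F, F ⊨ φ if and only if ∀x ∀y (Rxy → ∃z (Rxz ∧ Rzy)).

A defining formula is □□ψ → □ψ (the C4 axiom).
Suppose □□ψ→□ψ is valid. Take Rxy and set V(ψ)={w : xR²w}. Then □□ψ at x, so □ψ at x, so ψ at y, i.e. ∃z(Rxz∧Rzy).

□□ψ → □ψ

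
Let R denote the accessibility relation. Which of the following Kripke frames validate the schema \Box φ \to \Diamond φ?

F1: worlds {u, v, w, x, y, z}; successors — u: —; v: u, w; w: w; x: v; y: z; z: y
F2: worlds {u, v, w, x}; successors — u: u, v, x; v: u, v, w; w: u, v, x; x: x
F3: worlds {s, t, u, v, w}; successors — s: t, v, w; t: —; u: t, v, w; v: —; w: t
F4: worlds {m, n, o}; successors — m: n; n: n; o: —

F2

The schema corresponds to seriality: \forall x \exists y Rxy.
F1: fails — world u has no successor.
F2: condition met.
F3: fails — world t has no successor.
F4: fails — world o has no successor.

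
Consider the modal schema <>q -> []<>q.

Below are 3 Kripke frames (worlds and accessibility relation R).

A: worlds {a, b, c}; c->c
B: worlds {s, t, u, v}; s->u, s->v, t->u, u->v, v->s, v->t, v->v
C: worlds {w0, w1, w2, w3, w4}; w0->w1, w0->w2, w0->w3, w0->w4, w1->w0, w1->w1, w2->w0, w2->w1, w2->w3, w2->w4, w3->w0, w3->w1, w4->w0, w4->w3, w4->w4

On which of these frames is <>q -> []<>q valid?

A

Frame correspondent (Sahlqvist): forall x forall y forall z (Rxy & Rxz -> Ryz) — i.e. the Euclidean property.
A: ✓.
B: fails — Rsv and Rsu but not Rvu.
C: fails — Rw0w4 and Rw0w1 but not Rw4w1.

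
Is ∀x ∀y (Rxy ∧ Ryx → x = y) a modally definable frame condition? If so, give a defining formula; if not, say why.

No

If a class were modally definable it would be closed under surjective bounded morphisms (Goldblatt–Thomason).
The 4-cycle (worlds a,b,c,d with a→b→c→d→a) is antisymmetric. Sending even-indexed worlds to s and odd-indexed worlds to t is a surjective bounded morphism onto the two-world frame with s↔t, which is not antisymmetric.
Hence antisymmetry is not modally definable.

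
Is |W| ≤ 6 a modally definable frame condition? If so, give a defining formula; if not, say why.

No

Modal frame validity is preserved under disjoint unions.
Any modal formula valid on each of 7 disjoint one-world frames is valid on their disjoint union (validity is preserved under disjoint unions). Each one-world frame has |W|=1≤6, but the union has |W|=7.
So the class is not modally definable.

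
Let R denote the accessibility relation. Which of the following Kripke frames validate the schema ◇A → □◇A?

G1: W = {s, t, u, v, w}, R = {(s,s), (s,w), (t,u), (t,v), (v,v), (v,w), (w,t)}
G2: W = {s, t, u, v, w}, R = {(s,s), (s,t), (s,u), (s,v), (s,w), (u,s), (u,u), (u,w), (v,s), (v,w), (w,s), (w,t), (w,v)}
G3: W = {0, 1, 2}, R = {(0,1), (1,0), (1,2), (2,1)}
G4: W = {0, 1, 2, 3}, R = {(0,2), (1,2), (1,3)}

This is the axiom for the Euclidean property; its first-order frame correspondent is ∀x ∀y ∀z (Rxy ∧ Rxz → Ryz).
G1: fails — Rsw and Rsw but not Rww.
G2: fails — Rsv and Rsv but not Rvv.
G3: fails — R01 and R01 but not R11.
G4: fails — R02 and R02 but not R22.

none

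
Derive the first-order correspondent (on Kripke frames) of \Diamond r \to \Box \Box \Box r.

This is a Sahlqvist (Geach-type) schema ◇^1□^0r → □^3◇^0r.
Minimal-valuation argument: fix x; take any y with xR^1y and any z with xR^3z. Set V(r) to the set of worlds R-reachable from y in exactly 0 steps. Then □^0r holds at y, so the antecedent holds at x; validity forces ◇^0r at z, giving a w with zR^0w and yR^0w.
First-order correspondent: \forall x \forall y \forall z ((xRy \wedge x R^3 z) \to \exists w (y = w \wedge z = w)).

\forall x \forall y \forall z ((xRy \wedge x R^3 z) \to \exists w (y = w \wedge z = w))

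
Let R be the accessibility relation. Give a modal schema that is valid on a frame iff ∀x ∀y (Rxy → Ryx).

The condition is symmetry. The B schema ψ → □◇ψ defines it.

ψ → □◇ψ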